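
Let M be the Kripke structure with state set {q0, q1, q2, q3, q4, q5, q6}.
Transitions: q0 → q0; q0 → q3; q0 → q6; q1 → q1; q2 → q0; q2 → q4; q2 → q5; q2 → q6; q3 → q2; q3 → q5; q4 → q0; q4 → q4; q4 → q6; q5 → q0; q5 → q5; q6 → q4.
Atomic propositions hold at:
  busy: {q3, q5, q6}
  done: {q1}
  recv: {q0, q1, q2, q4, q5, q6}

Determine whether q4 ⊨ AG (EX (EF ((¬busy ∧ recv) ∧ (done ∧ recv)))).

No

Sat(¬busy) = {q0, q1, q2, q4}
Sat(¬busy ∧ recv) = {q0, q1, q2, q4}
Sat(done ∧ recv) = {q1}
Sat((¬busy ∧ recv) ∧ (done ∧ recv)) = {q1}
EF ((¬busy ∧ recv) ∧ (done ∧ recv)): least fixpoint, start Z0 = {q1}, add states with some successor in Z. Already a fixed point.
Sat(EF ((¬busy ∧ recv) ∧ (done ∧ recv))) = {q1}
Sat(EX (EF ((¬busy ∧ recv) ∧ (done ∧ recv)))) = {s : some successor in {q1}} = {q1}
AG (EX (EF ((¬busy ∧ recv) ∧ (done ∧ recv)))): greatest fixpoint, start Z0 = {q1}, keep only states in Sat with every successor in Z. Already a fixed point.
Sat(AG (EX (EF ((¬busy ∧ recv) ∧ (done ∧ recv))))) = {q1}
q4 ∉ Sat(AG (EX (EF ((¬busy ∧ recv) ∧ (done ∧ recv))))) = {q1}, so the formula does not hold at q4.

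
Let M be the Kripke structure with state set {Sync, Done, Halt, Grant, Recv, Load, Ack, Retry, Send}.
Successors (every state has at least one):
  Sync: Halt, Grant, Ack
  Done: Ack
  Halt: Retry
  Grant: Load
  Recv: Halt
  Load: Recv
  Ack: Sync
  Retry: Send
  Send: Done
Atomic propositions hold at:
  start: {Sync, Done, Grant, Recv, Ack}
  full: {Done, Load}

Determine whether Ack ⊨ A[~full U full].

Sat(~full) = {Sync, Halt, Grant, Recv, Ack, Retry, Send}
A[~full U full]: least fixpoint, start Z0 = Sat(full) = {Done, Load}, add states in Sat(~full) with every successor in Z. Z1 = {Done, Grant, Load, Send}; Z2 = {Done, Grant, Load, Retry, Send}; Z3 = {Done, Halt, Grant, Load, Retry, Send}; Z4 = {Done, Halt, Grant, Recv, Load, Retry, Send}; fixed.
Sat(A[~full U full]) = {Done, Halt, Grant, Recv, Load, Retry, Send}
Ack ∉ Sat(A[~full U full]) = {Done, Halt, Grant, Recv, Load, Retry, Send}, so the formula does not hold at Ack.

No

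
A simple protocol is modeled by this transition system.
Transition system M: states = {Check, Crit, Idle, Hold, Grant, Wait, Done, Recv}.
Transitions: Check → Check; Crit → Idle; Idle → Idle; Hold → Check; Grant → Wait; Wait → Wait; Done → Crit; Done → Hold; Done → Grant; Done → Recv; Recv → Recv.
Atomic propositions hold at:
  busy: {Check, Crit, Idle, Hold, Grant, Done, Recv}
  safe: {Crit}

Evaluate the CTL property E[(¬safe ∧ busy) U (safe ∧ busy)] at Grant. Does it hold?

Sat(¬safe) = {Check, Idle, Hold, Grant, Wait, Done, Recv}
Sat(¬safe ∧ busy) = {Check, Idle, Hold, Grant, Done, Recv}
Sat(safe ∧ busy) = {Crit}
E[(¬safe ∧ busy) U (safe ∧ busy)]: least fixpoint, start Z0 = Sat((safe ∧ busy)) = {Crit}, add states in Sat(¬safe ∧ busy) with some successor in Z. Z1 = {Crit, Done}; fixed.
Sat(E[(¬safe ∧ busy) U (safe ∧ busy)]) = {Crit, Done}
Grant ∉ Sat(E[(¬safe ∧ busy) U (safe ∧ busy)]) = {Crit, Done}, so the formula does not hold at Grant.

No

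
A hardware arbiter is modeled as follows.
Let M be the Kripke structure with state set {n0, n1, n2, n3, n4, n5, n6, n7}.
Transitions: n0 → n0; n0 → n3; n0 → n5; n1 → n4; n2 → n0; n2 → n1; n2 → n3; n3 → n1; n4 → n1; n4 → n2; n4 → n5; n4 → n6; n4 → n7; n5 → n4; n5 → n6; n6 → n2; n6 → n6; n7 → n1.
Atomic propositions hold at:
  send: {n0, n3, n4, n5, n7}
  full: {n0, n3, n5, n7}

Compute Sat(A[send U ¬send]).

Sat(¬send) = {n1, n2, n6}
A[send U ¬send]: least fixpoint, start Z0 = Sat(¬send) = {n1, n2, n6}, add states in Sat(send) with every successor in Z. Z1 = {n1, n2, n3, n6, n7}; fixed.
Sat(A[send U ¬send]) = {n1, n2, n3, n6, n7}

{n1, n2, n3, n6, n7}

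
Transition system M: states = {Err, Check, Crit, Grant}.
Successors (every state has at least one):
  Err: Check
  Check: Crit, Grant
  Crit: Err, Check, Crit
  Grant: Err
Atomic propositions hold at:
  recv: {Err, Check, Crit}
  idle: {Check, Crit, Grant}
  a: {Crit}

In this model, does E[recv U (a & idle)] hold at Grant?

Sat(a & idle) = {Crit}
E[recv U (a & idle)]: least fixpoint, start Z0 = Sat((a & idle)) = {Crit}, add states in Sat(recv) with some successor in Z. Z1 = {Check, Crit}; Z2 = {Err, Check, Crit}; fixed.
Sat(E[recv U (a & idle)]) = {Err, Check, Crit}
Grant ∉ Sat(E[recv U (a & idle)]) = {Err, Check, Crit}, so the formula does not hold at Grant.

No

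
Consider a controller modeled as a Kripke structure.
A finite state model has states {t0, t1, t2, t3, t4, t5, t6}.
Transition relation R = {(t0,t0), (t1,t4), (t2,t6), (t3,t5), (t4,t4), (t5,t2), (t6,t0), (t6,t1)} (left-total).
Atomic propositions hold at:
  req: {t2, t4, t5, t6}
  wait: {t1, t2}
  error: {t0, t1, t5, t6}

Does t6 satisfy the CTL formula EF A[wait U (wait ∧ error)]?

Sat(wait ∧ error) = {t1}
A[wait U (wait ∧ error)]: least fixpoint, start Z0 = Sat((wait ∧ error)) = {t1}, add states in Sat(wait) with every successor in Z. Already a fixed point.
Sat(A[wait U (wait ∧ error)]) = {t1}
EF A[wait U (wait ∧ error)]: least fixpoint, start Z0 = {t1}, add states with some successor in Z. Z1 = {t1, t6}; Z2 = {t1, t2, t6}; Z3 = {t1, t2, t5, t6}; Z4 = {t1, t2, t3, t5, t6}; fixed.
Sat(EF A[wait U (wait ∧ error)]) = {t1, t2, t3, t5, t6}
t6 ∈ Sat(EF A[wait U (wait ∧ error)]) = {t1, t2, t3, t5, t6}, so the formula holds at t6.

Yes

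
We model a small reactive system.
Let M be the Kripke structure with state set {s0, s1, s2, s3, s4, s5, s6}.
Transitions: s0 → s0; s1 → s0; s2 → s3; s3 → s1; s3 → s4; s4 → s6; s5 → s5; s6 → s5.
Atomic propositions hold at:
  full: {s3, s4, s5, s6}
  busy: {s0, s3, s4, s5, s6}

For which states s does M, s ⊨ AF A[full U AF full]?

AF full: least fixpoint, start Z0 = {s3, s4, s5, s6}, add states with every successor in Z. Z1 = {s2, s3, s4, s5, s6}; fixed.
Sat(AF full) = {s2, s3, s4, s5, s6}
A[full U AF full]: least fixpoint, start Z0 = Sat(AF full) = {s2, s3, s4, s5, s6}, add states in Sat(full) with every successor in Z. Already a fixed point.
Sat(A[full U AF full]) = {s2, s3, s4, s5, s6}
AF A[full U AF full]: least fixpoint, start Z0 = {s2, s3, s4, s5, s6}, add states with every successor in Z. Already a fixed point.
Sat(AF A[full U AF full]) = {s2, s3, s4, s5, s6}

{s2, s3, s4, s5, s6}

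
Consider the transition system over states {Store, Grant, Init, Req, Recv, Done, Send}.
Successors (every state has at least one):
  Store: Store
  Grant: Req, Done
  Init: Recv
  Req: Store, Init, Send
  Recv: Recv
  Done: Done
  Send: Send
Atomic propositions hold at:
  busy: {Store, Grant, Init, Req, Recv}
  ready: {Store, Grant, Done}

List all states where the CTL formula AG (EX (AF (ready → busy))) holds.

{Store, Init, Req, Recv, Send}

Sat(ready → busy) = {Store, Grant, Init, Req, Recv, Send}
AF (ready → busy): least fixpoint, start Z0 = {Store, Grant, Init, Req, Recv, Send}, add states with every successor in Z. Already a fixed point.
Sat(AF (ready → busy)) = {Store, Grant, Init, Req, Recv, Send}
Sat(EX (AF (ready → busy))) = {s : some successor in {Store, Grant, Init, Req, Recv, Send}} = {Store, Grant, Init, Req, Recv, Send}
AG (EX (AF (ready → busy))): greatest fixpoint, start Z0 = {Store, Grant, Init, Req, Recv, Send}, keep only states in Sat with every successor in Z. Z1 = {Store, Init, Req, Recv, Send}; fixed.
Sat(AG (EX (AF (ready → busy)))) = {Store, Init, Req, Recv, Send}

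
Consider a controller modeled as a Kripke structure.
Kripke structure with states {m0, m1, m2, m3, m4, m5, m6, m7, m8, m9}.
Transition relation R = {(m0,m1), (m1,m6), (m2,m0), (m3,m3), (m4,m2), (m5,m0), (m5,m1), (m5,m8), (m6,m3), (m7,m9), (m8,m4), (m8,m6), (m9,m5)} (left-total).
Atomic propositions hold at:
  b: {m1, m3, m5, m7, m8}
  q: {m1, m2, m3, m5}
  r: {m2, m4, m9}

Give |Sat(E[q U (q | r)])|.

6

Sat(q | r) = {m1, m2, m3, m4, m5, m9}
E[q U (q | r)]: least fixpoint, start Z0 = Sat((q | r)) = {m1, m2, m3, m4, m5, m9}, add states in Sat(q) with some successor in Z. Already a fixed point.
Sat(E[q U (q | r)]) = {m1, m2, m3, m4, m5, m9}
|Sat(E[q U (q | r)])| = |{m1, m2, m3, m4, m5, m9}| = 6.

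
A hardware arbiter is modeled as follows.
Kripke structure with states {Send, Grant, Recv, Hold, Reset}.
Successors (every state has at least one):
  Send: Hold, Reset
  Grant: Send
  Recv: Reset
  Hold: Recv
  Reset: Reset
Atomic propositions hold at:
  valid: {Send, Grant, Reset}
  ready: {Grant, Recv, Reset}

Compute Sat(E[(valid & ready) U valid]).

Sat(valid & ready) = {Grant, Reset}
E[(valid & ready) U valid]: least fixpoint, start Z0 = Sat(valid) = {Send, Grant, Reset}, add states in Sat(valid & ready) with some successor in Z. Already a fixed point.
Sat(E[(valid & ready) U valid]) = {Send, Grant, Reset}

{Send, Grant, Reset}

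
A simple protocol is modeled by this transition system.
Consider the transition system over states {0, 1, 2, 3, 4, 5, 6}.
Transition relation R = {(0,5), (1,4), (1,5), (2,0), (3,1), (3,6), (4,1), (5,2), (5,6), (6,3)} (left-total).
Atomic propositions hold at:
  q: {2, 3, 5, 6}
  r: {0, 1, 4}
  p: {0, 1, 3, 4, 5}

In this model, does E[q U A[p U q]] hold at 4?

No

A[p U q]: least fixpoint, start Z0 = Sat(q) = {2, 3, 5, 6}, add states in Sat(p) with every successor in Z. Z1 = {0, 2, 3, 5, 6}; fixed.
Sat(A[p U q]) = {0, 2, 3, 5, 6}
E[q U A[p U q]]: least fixpoint, start Z0 = Sat(A[p U q]) = {0, 2, 3, 5, 6}, add states in Sat(q) with some successor in Z. Already a fixed point.
Sat(E[q U A[p U q]]) = {0, 2, 3, 5, 6}
4 ∉ Sat(E[q U A[p U q]]) = {0, 2, 3, 5, 6}, so the formula does not hold at 4.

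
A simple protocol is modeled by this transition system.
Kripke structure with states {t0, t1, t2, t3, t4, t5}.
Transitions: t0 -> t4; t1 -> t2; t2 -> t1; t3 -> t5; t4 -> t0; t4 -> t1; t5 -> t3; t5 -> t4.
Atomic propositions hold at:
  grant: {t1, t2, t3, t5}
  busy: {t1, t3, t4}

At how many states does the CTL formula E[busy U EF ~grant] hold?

Sat(~grant) = {t0, t4}
EF ~grant: least fixpoint, start Z0 = {t0, t4}, add states with some successor in Z. Z1 = {t0, t4, t5}; Z2 = {t0, t3, t4, t5}; fixed.
Sat(EF ~grant) = {t0, t3, t4, t5}
E[busy U EF ~grant]: least fixpoint, start Z0 = Sat(EF ~grant) = {t0, t3, t4, t5}, add states in Sat(busy) with some successor in Z. Already a fixed point.
Sat(E[busy U EF ~grant]) = {t0, t3, t4, t5}
|Sat(E[busy U EF ~grant])| = |{t0, t3, t4, t5}| = 4.

4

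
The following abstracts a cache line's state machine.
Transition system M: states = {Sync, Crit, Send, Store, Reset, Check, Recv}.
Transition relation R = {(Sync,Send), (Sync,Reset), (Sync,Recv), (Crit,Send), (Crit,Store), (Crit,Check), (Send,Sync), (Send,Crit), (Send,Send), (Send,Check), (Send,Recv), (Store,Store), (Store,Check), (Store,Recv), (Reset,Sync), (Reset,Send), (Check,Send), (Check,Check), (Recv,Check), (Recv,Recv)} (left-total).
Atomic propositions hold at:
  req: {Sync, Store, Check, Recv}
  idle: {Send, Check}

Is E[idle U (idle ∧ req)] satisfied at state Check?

Sat(idle ∧ req) = {Check}
E[idle U (idle ∧ req)]: least fixpoint, start Z0 = Sat((idle ∧ req)) = {Check}, add states in Sat(idle) with some successor in Z. Z1 = {Send, Check}; fixed.
Sat(E[idle U (idle ∧ req)]) = {Send, Check}
Check ∈ Sat(E[idle U (idle ∧ req)]) = {Send, Check}, so the formula holds at Check.

Yes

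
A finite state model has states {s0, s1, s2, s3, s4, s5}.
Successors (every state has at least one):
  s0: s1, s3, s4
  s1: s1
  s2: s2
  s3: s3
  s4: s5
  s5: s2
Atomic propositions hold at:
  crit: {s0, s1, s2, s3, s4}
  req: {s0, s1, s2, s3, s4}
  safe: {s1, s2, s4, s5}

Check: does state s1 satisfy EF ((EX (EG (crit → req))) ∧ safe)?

Sat(crit → req) = {s0, s1, s2, s3, s4, s5}
EG (crit → req): greatest fixpoint, start Z0 = {s0, s1, s2, s3, s4, s5}, keep only states in Sat with some successor in Z. Already a fixed point.
Sat(EG (crit → req)) = {s0, s1, s2, s3, s4, s5}
Sat(EX (EG (crit → req))) = {s : some successor in {s0, s1, s2, s3, s4, s5}} = {s0, s1, s2, s3, s4, s5}
Sat((EX (EG (crit → req))) ∧ safe) = {s1, s2, s4, s5}
EF ((EX (EG (crit → req))) ∧ safe): least fixpoint, start Z0 = {s1, s2, s4, s5}, add states with some successor in Z. Z1 = {s0, s1, s2, s4, s5}; fixed.
Sat(EF ((EX (EG (crit → req))) ∧ safe)) = {s0, s1, s2, s4, s5}
s1 ∈ Sat(EF ((EX (EG (crit → req))) ∧ safe)) = {s0, s1, s2, s4, s5}, so the formula holds at s1.

Yes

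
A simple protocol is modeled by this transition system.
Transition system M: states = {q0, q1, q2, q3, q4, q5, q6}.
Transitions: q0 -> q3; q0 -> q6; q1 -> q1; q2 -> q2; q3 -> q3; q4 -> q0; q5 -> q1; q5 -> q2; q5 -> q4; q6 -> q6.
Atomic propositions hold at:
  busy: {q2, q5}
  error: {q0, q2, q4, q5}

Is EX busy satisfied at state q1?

No

Sat(EX busy) = {s : some successor in {q2, q5}} = {q2, q5}
q1 ∉ Sat(EX busy) = {q2, q5}, so the formula does not hold at q1.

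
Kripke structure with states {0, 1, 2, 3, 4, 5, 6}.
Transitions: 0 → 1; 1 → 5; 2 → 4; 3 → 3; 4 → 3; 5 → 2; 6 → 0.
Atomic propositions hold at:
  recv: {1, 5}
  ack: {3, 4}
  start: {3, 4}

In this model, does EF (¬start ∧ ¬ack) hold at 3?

Sat(¬start) = {0, 1, 2, 5, 6}
Sat(¬ack) = {0, 1, 2, 5, 6}
Sat(¬start ∧ ¬ack) = {0, 1, 2, 5, 6}
EF (¬start ∧ ¬ack): least fixpoint, start Z0 = {0, 1, 2, 5, 6}, add states with some successor in Z. Already a fixed point.
Sat(EF (¬start ∧ ¬ack)) = {0, 1, 2, 5, 6}
3 ∉ Sat(EF (¬start ∧ ¬ack)) = {0, 1, 2, 5, 6}, so the formula does not hold at 3.

No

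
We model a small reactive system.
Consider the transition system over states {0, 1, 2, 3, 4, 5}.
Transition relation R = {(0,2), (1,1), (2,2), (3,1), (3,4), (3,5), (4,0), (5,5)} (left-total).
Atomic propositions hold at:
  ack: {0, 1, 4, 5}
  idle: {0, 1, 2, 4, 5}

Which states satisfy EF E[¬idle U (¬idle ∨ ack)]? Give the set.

Sat(¬idle) = {3}
Sat(¬idle ∨ ack) = {0, 1, 3, 4, 5}
E[¬idle U (¬idle ∨ ack)]: least fixpoint, start Z0 = Sat((¬idle ∨ ack)) = {0, 1, 3, 4, 5}, add states in Sat(¬idle) with some successor in Z. Already a fixed point.
Sat(E[¬idle U (¬idle ∨ ack)]) = {0, 1, 3, 4, 5}
EF E[¬idle U (¬idle ∨ ack)]: least fixpoint, start Z0 = {0, 1, 3, 4, 5}, add states with some successor in Z. Already a fixed point.
Sat(EF E[¬idle U (¬idle ∨ ack)]) = {0, 1, 3, 4, 5}

{0, 1, 3, 4, 5}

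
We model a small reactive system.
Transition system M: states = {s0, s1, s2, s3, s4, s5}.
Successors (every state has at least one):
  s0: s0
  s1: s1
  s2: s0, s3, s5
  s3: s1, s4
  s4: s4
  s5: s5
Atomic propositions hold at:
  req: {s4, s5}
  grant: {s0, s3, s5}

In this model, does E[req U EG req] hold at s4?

EG req: greatest fixpoint, start Z0 = {s4, s5}, keep only states in Sat with some successor in Z. Already a fixed point.
Sat(EG req) = {s4, s5}
E[req U EG req]: least fixpoint, start Z0 = Sat(EG req) = {s4, s5}, add states in Sat(req) with some successor in Z. Already a fixed point.
Sat(E[req U EG req]) = {s4, s5}
s4 ∈ Sat(E[req U EG req]) = {s4, s5}, so the formula holds at s4.

Yes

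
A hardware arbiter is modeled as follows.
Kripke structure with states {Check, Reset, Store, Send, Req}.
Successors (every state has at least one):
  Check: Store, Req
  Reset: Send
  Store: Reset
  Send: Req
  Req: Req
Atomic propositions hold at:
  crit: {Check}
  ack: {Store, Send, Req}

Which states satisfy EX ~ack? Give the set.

{Store}

Sat(~ack) = {Check, Reset}
Sat(EX ~ack) = {s : some successor in {Check, Reset}} = {Store}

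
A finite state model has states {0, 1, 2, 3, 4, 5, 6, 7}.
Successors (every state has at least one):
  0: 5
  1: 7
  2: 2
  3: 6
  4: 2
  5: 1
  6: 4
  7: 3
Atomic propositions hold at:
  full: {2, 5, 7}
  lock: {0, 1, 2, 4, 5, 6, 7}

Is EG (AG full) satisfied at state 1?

No

AG full: greatest fixpoint, start Z0 = {2, 5, 7}, keep only states in Sat with every successor in Z. Z1 = {2}; fixed.
Sat(AG full) = {2}
EG (AG full): greatest fixpoint, start Z0 = {2}, keep only states in Sat with some successor in Z. Already a fixed point.
Sat(EG (AG full)) = {2}
1 ∉ Sat(EG (AG full)) = {2}, so the formula does not hold at 1.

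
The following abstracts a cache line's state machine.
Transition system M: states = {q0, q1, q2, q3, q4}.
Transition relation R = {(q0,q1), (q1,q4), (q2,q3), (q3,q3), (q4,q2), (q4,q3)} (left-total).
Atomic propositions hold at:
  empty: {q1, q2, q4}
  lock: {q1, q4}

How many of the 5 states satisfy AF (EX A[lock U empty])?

A[lock U empty]: least fixpoint, start Z0 = Sat(empty) = {q1, q2, q4}, add states in Sat(lock) with every successor in Z. Already a fixed point.
Sat(A[lock U empty]) = {q1, q2, q4}
Sat(EX A[lock U empty]) = {s : some successor in {q1, q2, q4}} = {q0, q1, q4}
AF (EX A[lock U empty]): least fixpoint, start Z0 = {q0, q1, q4}, add states with every successor in Z. Already a fixed point.
Sat(AF (EX A[lock U empty])) = {q0, q1, q4}
|Sat(AF (EX A[lock U empty]))| = |{q0, q1, q4}| = 3.

3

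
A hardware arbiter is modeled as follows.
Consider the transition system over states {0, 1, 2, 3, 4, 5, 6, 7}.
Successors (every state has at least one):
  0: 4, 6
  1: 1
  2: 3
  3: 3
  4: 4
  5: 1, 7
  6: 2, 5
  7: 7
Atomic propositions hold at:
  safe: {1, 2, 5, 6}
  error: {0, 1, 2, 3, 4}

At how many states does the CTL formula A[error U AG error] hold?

AG error: greatest fixpoint, start Z0 = {0, 1, 2, 3, 4}, keep only states in Sat with every successor in Z. Z1 = {1, 2, 3, 4}; fixed.
Sat(AG error) = {1, 2, 3, 4}
A[error U AG error]: least fixpoint, start Z0 = Sat(AG error) = {1, 2, 3, 4}, add states in Sat(error) with every successor in Z. Already a fixed point.
Sat(A[error U AG error]) = {1, 2, 3, 4}
|Sat(A[error U AG error])| = |{1, 2, 3, 4}| = 4.

4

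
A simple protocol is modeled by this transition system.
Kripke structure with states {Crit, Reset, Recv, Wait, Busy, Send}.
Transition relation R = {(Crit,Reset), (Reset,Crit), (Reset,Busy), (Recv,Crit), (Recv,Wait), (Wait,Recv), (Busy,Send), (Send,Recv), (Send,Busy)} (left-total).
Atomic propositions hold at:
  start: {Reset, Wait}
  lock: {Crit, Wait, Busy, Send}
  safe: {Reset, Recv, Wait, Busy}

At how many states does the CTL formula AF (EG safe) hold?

EG safe: greatest fixpoint, start Z0 = {Reset, Recv, Wait, Busy}, keep only states in Sat with some successor in Z. Z1 = {Reset, Recv, Wait}; Z2 = {Recv, Wait}; fixed.
Sat(EG safe) = {Recv, Wait}
AF (EG safe): least fixpoint, start Z0 = {Recv, Wait}, add states with every successor in Z. Already a fixed point.
Sat(AF (EG safe)) = {Recv, Wait}
|Sat(AF (EG safe))| = |{Recv, Wait}| = 2.

2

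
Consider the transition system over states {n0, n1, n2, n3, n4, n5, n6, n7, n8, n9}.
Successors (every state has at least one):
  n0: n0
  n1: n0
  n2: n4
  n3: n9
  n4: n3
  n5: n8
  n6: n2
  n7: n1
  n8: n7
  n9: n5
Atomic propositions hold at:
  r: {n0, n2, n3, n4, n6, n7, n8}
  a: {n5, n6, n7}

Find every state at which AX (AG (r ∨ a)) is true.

Sat(r ∨ a) = {n0, n2, n3, n4, n5, n6, n7, n8}
AG (r ∨ a): greatest fixpoint, start Z0 = {n0, n2, n3, n4, n5, n6, n7, n8}, keep only states in Sat with every successor in Z. Z1 = {n0, n2, n4, n5, n6, n8}; Z2 = {n0, n2, n5, n6}; Z3 = {n0, n6}; Z4 = {n0}; fixed.
Sat(AG (r ∨ a)) = {n0}
Sat(AX (AG (r ∨ a))) = {s : every successor in {n0}} = {n0, n1}

{n0, n1}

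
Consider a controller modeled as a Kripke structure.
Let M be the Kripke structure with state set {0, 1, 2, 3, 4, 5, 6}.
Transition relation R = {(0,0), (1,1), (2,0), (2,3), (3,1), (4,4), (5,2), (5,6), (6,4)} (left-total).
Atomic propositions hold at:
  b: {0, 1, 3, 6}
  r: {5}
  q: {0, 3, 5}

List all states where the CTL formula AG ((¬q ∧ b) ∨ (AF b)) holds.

{0, 1, 2, 3}

Sat(¬q) = {1, 2, 4, 6}
Sat(¬q ∧ b) = {1, 6}
AF b: least fixpoint, start Z0 = {0, 1, 3, 6}, add states with every successor in Z. Z1 = {0, 1, 2, 3, 6}; Z2 = {0, 1, 2, 3, 5, 6}; fixed.
Sat(AF b) = {0, 1, 2, 3, 5, 6}
Sat((¬q ∧ b) ∨ (AF b)) = {0, 1, 2, 3, 5, 6}
AG ((¬q ∧ b) ∨ (AF b)): greatest fixpoint, start Z0 = {0, 1, 2, 3, 5, 6}, keep only states in Sat with every successor in Z. Z1 = {0, 1, 2, 3, 5}; Z2 = {0, 1, 2, 3}; fixed.
Sat(AG ((¬q ∧ b) ∨ (AF b))) = {0, 1, 2, 3}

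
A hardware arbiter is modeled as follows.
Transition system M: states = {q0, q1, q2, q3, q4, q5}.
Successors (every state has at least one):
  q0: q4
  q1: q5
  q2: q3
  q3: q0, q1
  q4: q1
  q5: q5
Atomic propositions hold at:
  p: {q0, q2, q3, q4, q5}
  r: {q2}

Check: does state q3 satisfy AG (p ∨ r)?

Sat(p ∨ r) = {q0, q2, q3, q4, q5}
AG (p ∨ r): greatest fixpoint, start Z0 = {q0, q2, q3, q4, q5}, keep only states in Sat with every successor in Z. Z1 = {q0, q2, q5}; Z2 = {q5}; fixed.
Sat(AG (p ∨ r)) = {q5}
q3 ∉ Sat(AG (p ∨ r)) = {q5}, so the formula does not hold at q3.

No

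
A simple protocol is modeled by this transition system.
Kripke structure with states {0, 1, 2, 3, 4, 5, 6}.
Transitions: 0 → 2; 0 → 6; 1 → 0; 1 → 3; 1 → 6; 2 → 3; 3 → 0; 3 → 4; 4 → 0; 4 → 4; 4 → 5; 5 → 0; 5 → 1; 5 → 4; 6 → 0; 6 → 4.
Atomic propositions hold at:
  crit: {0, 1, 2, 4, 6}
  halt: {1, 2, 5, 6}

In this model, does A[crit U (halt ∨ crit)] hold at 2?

Yes

Sat(halt ∨ crit) = {0, 1, 2, 4, 5, 6}
A[crit U (halt ∨ crit)]: least fixpoint, start Z0 = Sat((halt ∨ crit)) = {0, 1, 2, 4, 5, 6}, add states in Sat(crit) with every successor in Z. Already a fixed point.
Sat(A[crit U (halt ∨ crit)]) = {0, 1, 2, 4, 5, 6}
2 ∈ Sat(A[crit U (halt ∨ crit)]) = {0, 1, 2, 4, 5, 6}, so the formula holds at 2.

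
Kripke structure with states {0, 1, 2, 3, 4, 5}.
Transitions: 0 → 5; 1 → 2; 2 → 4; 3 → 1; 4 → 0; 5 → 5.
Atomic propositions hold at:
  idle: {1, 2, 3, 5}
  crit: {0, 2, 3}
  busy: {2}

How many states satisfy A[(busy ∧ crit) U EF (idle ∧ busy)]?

3

Sat(busy ∧ crit) = {2}
Sat(idle ∧ busy) = {2}
EF (idle ∧ busy): least fixpoint, start Z0 = {2}, add states with some successor in Z. Z1 = {1, 2}; Z2 = {1, 2, 3}; fixed.
Sat(EF (idle ∧ busy)) = {1, 2, 3}
A[(busy ∧ crit) U EF (idle ∧ busy)]: least fixpoint, start Z0 = Sat(EF (idle ∧ busy)) = {1, 2, 3}, add states in Sat(busy ∧ crit) with every successor in Z. Already a fixed point.
Sat(A[(busy ∧ crit) U EF (idle ∧ busy)]) = {1, 2, 3}
|Sat(A[(busy ∧ crit) U EF (idle ∧ busy)])| = |{1, 2, 3}| = 3.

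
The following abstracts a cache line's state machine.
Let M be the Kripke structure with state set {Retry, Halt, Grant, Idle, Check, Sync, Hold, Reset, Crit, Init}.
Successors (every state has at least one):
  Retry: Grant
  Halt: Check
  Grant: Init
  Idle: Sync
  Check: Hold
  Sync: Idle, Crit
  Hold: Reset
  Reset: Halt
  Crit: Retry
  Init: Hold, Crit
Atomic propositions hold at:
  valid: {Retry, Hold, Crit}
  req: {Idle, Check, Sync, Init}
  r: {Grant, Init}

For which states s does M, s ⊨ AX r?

Sat(AX r) = {s : every successor in {Grant, Init}} = {Retry, Grant}

{Retry, Grant}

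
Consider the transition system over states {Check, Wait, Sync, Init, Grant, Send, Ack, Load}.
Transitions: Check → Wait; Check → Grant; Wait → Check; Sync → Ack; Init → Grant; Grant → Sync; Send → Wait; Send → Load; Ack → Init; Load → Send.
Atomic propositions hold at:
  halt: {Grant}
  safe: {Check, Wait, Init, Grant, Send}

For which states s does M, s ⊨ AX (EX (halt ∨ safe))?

Sat(halt ∨ safe) = {Check, Wait, Init, Grant, Send}
Sat(EX (halt ∨ safe)) = {s : some successor in {Check, Wait, Init, Grant, Send}} = {Check, Wait, Init, Send, Ack, Load}
Sat(AX (EX (halt ∨ safe))) = {s : every successor in {Check, Wait, Init, Send, Ack, Load}} = {Wait, Sync, Send, Ack, Load}

{Wait, Sync, Send, Ack, Load}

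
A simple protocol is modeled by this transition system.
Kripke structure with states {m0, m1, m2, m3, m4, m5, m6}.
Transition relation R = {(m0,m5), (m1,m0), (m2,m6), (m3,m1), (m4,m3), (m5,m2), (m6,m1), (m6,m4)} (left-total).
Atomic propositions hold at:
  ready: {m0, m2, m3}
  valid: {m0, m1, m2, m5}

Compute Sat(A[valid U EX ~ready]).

Sat(~ready) = {m1, m4, m5, m6}
Sat(EX ~ready) = {s : some successor in {m1, m4, m5, m6}} = {m0, m2, m3, m6}
A[valid U EX ~ready]: least fixpoint, start Z0 = Sat(EX ~ready) = {m0, m2, m3, m6}, add states in Sat(valid) with every successor in Z. Z1 = {m0, m1, m2, m3, m5, m6}; fixed.
Sat(A[valid U EX ~ready]) = {m0, m1, m2, m3, m5, m6}

{m0, m1, m2, m3, m5, m6}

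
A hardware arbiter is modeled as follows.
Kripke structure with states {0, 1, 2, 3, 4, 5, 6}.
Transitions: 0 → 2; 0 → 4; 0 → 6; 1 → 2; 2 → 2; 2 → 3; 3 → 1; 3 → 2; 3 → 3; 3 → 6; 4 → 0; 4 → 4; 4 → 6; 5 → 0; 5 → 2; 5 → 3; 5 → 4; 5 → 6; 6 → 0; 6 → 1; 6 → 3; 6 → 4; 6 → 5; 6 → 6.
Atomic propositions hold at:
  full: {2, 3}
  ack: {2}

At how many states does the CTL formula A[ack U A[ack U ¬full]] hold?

5

Sat(¬full) = {0, 1, 4, 5, 6}
A[ack U ¬full]: least fixpoint, start Z0 = Sat(¬full) = {0, 1, 4, 5, 6}, add states in Sat(ack) with every successor in Z. Already a fixed point.
Sat(A[ack U ¬full]) = {0, 1, 4, 5, 6}
A[ack U A[ack U ¬full]]: least fixpoint, start Z0 = Sat(A[ack U ¬full]) = {0, 1, 4, 5, 6}, add states in Sat(ack) with every successor in Z. Already a fixed point.
Sat(A[ack U A[ack U ¬full]]) = {0, 1, 4, 5, 6}
|Sat(A[ack U A[ack U ¬full]])| = |{0, 1, 4, 5, 6}| = 5.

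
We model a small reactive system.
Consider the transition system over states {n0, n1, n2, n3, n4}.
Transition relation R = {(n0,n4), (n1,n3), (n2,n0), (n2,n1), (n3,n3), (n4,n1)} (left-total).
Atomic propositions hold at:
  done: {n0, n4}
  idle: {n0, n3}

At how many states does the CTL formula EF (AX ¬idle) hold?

Sat(¬idle) = {n1, n2, n4}
Sat(AX ¬idle) = {s : every successor in {n1, n2, n4}} = {n0, n4}
EF (AX ¬idle): least fixpoint, start Z0 = {n0, n4}, add states with some successor in Z. Z1 = {n0, n2, n4}; fixed.
Sat(EF (AX ¬idle)) = {n0, n2, n4}
|Sat(EF (AX ¬idle))| = |{n0, n2, n4}| = 3.

3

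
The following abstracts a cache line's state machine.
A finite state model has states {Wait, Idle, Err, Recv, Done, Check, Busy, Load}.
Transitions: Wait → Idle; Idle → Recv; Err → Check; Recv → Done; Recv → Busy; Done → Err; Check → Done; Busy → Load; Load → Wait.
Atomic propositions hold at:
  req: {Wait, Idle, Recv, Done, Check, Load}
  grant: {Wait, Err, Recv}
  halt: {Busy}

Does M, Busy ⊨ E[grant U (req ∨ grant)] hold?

No

Sat(req ∨ grant) = {Wait, Idle, Err, Recv, Done, Check, Load}
E[grant U (req ∨ grant)]: least fixpoint, start Z0 = Sat((req ∨ grant)) = {Wait, Idle, Err, Recv, Done, Check, Load}, add states in Sat(grant) with some successor in Z. Already a fixed point.
Sat(E[grant U (req ∨ grant)]) = {Wait, Idle, Err, Recv, Done, Check, Load}
Busy ∉ Sat(E[grant U (req ∨ grant)]) = {Wait, Idle, Err, Recv, Done, Check, Load}, so the formula does not hold at Busy.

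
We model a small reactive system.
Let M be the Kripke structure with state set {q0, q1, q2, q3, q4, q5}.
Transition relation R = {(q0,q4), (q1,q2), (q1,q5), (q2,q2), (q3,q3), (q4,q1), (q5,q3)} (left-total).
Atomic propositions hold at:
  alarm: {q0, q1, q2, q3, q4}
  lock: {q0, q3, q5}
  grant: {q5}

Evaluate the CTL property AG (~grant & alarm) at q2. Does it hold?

Yes

Sat(~grant) = {q0, q1, q2, q3, q4}
Sat(~grant & alarm) = {q0, q1, q2, q3, q4}
AG (~grant & alarm): greatest fixpoint, start Z0 = {q0, q1, q2, q3, q4}, keep only states in Sat with every successor in Z. Z1 = {q0, q2, q3, q4}; Z2 = {q0, q2, q3}; Z3 = {q2, q3}; fixed.
Sat(AG (~grant & alarm)) = {q2, q3}
q2 ∈ Sat(AG (~grant & alarm)) = {q2, q3}, so the formula holds at q2.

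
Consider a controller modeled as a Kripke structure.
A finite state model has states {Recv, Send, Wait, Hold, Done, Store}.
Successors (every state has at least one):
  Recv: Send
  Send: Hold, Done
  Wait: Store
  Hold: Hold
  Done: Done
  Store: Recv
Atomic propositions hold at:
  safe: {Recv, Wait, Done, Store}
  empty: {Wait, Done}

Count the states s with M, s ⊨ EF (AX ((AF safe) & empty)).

AF safe: least fixpoint, start Z0 = {Recv, Wait, Done, Store}, add states with every successor in Z. Already a fixed point.
Sat(AF safe) = {Recv, Wait, Done, Store}
Sat((AF safe) & empty) = {Wait, Done}
Sat(AX ((AF safe) & empty)) = {s : every successor in {Wait, Done}} = {Done}
EF (AX ((AF safe) & empty)): least fixpoint, start Z0 = {Done}, add states with some successor in Z. Z1 = {Send, Done}; Z2 = {Recv, Send, Done}; Z3 = {Recv, Send, Done, Store}; Z4 = {Recv, Send, Wait, Done, Store}; fixed.
Sat(EF (AX ((AF safe) & empty))) = {Recv, Send, Wait, Done, Store}
|Sat(EF (AX ((AF safe) & empty)))| = |{Recv, Send, Wait, Done, Store}| = 5.

5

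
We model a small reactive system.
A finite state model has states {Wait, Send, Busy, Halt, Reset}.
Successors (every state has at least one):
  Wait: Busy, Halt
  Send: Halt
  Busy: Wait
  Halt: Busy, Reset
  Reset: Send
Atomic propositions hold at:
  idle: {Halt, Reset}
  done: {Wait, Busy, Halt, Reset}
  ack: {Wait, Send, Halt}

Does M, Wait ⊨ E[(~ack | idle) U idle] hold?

No

Sat(~ack) = {Busy, Reset}
Sat(~ack | idle) = {Busy, Halt, Reset}
E[(~ack | idle) U idle]: least fixpoint, start Z0 = Sat(idle) = {Halt, Reset}, add states in Sat(~ack | idle) with some successor in Z. Already a fixed point.
Sat(E[(~ack | idle) U idle]) = {Halt, Reset}
Wait ∉ Sat(E[(~ack | idle) U idle]) = {Halt, Reset}, so the formula does not hold at Wait.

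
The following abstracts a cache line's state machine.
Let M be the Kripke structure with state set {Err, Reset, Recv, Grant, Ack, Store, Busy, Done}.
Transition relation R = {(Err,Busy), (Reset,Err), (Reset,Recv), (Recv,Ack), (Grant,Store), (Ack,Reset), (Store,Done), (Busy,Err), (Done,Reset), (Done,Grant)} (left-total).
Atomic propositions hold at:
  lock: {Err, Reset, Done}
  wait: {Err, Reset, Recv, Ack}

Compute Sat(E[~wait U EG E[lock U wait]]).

Sat(~wait) = {Grant, Store, Busy, Done}
E[lock U wait]: least fixpoint, start Z0 = Sat(wait) = {Err, Reset, Recv, Ack}, add states in Sat(lock) with some successor in Z. Z1 = {Err, Reset, Recv, Ack, Done}; fixed.
Sat(E[lock U wait]) = {Err, Reset, Recv, Ack, Done}
EG E[lock U wait]: greatest fixpoint, start Z0 = {Err, Reset, Recv, Ack, Done}, keep only states in Sat with some successor in Z. Z1 = {Reset, Recv, Ack, Done}; fixed.
Sat(EG E[lock U wait]) = {Reset, Recv, Ack, Done}
E[~wait U EG E[lock U wait]]: least fixpoint, start Z0 = Sat(EG E[lock U wait]) = {Reset, Recv, Ack, Done}, add states in Sat(~wait) with some successor in Z. Z1 = {Reset, Recv, Ack, Store, Done}; Z2 = {Reset, Recv, Grant, Ack, Store, Done}; fixed.
Sat(E[~wait U EG E[lock U wait]]) = {Reset, Recv, Grant, Ack, Store, Done}

{Reset, Recv, Grant, Ack, Store, Done}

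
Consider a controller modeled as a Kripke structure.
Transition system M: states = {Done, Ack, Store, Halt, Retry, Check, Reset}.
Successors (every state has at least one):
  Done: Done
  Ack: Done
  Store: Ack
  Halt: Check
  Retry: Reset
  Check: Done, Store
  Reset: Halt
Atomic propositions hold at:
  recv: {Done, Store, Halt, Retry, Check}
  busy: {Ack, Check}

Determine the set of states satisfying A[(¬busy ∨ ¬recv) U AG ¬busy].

{Done, Ack, Store}

Sat(¬busy) = {Done, Store, Halt, Retry, Reset}
Sat(¬recv) = {Ack, Reset}
Sat(¬busy ∨ ¬recv) = {Done, Ack, Store, Halt, Retry, Reset}
AG ¬busy: greatest fixpoint, start Z0 = {Done, Store, Halt, Retry, Reset}, keep only states in Sat with every successor in Z. Z1 = {Done, Retry, Reset}; Z2 = {Done, Retry}; Z3 = {Done}; fixed.
Sat(AG ¬busy) = {Done}
A[(¬busy ∨ ¬recv) U AG ¬busy]: least fixpoint, start Z0 = Sat(AG ¬busy) = {Done}, add states in Sat(¬busy ∨ ¬recv) with every successor in Z. Z1 = {Done, Ack}; Z2 = {Done, Ack, Store}; fixed.
Sat(A[(¬busy ∨ ¬recv) U AG ¬busy]) = {Done, Ack, Store}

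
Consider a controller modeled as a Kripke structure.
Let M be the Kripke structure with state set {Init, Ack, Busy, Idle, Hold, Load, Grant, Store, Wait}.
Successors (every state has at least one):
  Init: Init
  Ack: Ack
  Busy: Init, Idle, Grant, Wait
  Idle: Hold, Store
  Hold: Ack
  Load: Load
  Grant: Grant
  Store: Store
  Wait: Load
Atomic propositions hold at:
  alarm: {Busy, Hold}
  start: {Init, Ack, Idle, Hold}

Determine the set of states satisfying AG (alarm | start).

{Init, Ack, Hold}

Sat(alarm | start) = {Init, Ack, Busy, Idle, Hold}
AG (alarm | start): greatest fixpoint, start Z0 = {Init, Ack, Busy, Idle, Hold}, keep only states in Sat with every successor in Z. Z1 = {Init, Ack, Hold}; fixed.
Sat(AG (alarm | start)) = {Init, Ack, Hold}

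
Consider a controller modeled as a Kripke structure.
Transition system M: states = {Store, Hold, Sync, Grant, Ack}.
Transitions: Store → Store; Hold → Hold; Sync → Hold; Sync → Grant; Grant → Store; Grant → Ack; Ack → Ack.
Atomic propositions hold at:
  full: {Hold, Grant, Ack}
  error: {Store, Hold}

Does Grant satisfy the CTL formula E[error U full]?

E[error U full]: least fixpoint, start Z0 = Sat(full) = {Hold, Grant, Ack}, add states in Sat(error) with some successor in Z. Already a fixed point.
Sat(E[error U full]) = {Hold, Grant, Ack}
Grant ∈ Sat(E[error U full]) = {Hold, Grant, Ack}, so the formula holds at Grant.

Yes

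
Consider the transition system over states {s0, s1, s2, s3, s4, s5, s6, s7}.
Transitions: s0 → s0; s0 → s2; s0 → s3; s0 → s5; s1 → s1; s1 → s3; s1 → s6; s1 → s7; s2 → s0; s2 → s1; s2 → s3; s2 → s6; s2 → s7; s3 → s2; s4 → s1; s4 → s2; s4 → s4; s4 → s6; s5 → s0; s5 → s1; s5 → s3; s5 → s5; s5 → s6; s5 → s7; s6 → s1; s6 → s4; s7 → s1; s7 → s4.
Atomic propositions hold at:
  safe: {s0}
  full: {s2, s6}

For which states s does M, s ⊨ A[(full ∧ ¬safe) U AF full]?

Sat(¬safe) = {s1, s2, s3, s4, s5, s6, s7}
Sat(full ∧ ¬safe) = {s2, s6}
AF full: least fixpoint, start Z0 = {s2, s6}, add states with every successor in Z. Z1 = {s2, s3, s6}; fixed.
Sat(AF full) = {s2, s3, s6}
A[(full ∧ ¬safe) U AF full]: least fixpoint, start Z0 = Sat(AF full) = {s2, s3, s6}, add states in Sat(full ∧ ¬safe) with every successor in Z. Already a fixed point.
Sat(A[(full ∧ ¬safe) U AF full]) = {s2, s3, s6}

{s2, s3, s6}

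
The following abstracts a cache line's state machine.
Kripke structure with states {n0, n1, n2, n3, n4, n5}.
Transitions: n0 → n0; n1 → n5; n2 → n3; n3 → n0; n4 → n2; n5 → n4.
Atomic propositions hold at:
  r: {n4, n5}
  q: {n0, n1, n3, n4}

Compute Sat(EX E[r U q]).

{n0, n1, n2, n3, n5}

E[r U q]: least fixpoint, start Z0 = Sat(q) = {n0, n1, n3, n4}, add states in Sat(r) with some successor in Z. Z1 = {n0, n1, n3, n4, n5}; fixed.
Sat(E[r U q]) = {n0, n1, n3, n4, n5}
Sat(EX E[r U q]) = {s : some successor in {n0, n1, n3, n4, n5}} = {n0, n1, n2, n3, n5}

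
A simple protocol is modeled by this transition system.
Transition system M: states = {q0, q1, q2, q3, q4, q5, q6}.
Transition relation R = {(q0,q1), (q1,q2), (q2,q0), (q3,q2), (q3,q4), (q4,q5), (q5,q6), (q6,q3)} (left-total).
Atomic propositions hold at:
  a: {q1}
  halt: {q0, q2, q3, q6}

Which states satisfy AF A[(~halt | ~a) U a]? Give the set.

{q0, q1, q2}

Sat(~halt) = {q1, q4, q5}
Sat(~a) = {q0, q2, q3, q4, q5, q6}
Sat(~halt | ~a) = {q0, q1, q2, q3, q4, q5, q6}
A[(~halt | ~a) U a]: least fixpoint, start Z0 = Sat(a) = {q1}, add states in Sat(~halt | ~a) with every successor in Z. Z1 = {q0, q1}; Z2 = {q0, q1, q2}; fixed.
Sat(A[(~halt | ~a) U a]) = {q0, q1, q2}
AF A[(~halt | ~a) U a]: least fixpoint, start Z0 = {q0, q1, q2}, add states with every successor in Z. Already a fixed point.
Sat(AF A[(~halt | ~a) U a]) = {q0, q1, q2}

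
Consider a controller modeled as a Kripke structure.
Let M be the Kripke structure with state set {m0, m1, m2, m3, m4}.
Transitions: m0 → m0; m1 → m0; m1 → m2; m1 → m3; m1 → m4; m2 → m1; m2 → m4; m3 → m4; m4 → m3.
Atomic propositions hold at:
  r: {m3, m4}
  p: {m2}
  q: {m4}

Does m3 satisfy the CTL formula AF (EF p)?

No

EF p: least fixpoint, start Z0 = {m2}, add states with some successor in Z. Z1 = {m1, m2}; fixed.
Sat(EF p) = {m1, m2}
AF (EF p): least fixpoint, start Z0 = {m1, m2}, add states with every successor in Z. Already a fixed point.
Sat(AF (EF p)) = {m1, m2}
m3 ∉ Sat(AF (EF p)) = {m1, m2}, so the formula does not hold at m3.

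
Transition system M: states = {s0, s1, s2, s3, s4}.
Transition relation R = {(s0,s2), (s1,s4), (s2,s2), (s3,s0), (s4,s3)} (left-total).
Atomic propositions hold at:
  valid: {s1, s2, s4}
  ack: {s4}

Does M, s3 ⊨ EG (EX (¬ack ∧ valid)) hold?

No

Sat(¬ack) = {s0, s1, s2, s3}
Sat(¬ack ∧ valid) = {s1, s2}
Sat(EX (¬ack ∧ valid)) = {s : some successor in {s1, s2}} = {s0, s2}
EG (EX (¬ack ∧ valid)): greatest fixpoint, start Z0 = {s0, s2}, keep only states in Sat with some successor in Z. Already a fixed point.
Sat(EG (EX (¬ack ∧ valid))) = {s0, s2}
s3 ∉ Sat(EG (EX (¬ack ∧ valid))) = {s0, s2}, so the formula does not hold at s3.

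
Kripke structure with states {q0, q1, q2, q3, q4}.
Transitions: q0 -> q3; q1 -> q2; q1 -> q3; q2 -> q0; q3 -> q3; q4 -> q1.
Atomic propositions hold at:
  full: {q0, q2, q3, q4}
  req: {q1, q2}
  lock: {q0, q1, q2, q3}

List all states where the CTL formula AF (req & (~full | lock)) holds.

Sat(~full) = {q1}
Sat(~full | lock) = {q0, q1, q2, q3}
Sat(req & (~full | lock)) = {q1, q2}
AF (req & (~full | lock)): least fixpoint, start Z0 = {q1, q2}, add states with every successor in Z. Z1 = {q1, q2, q4}; fixed.
Sat(AF (req & (~full | lock))) = {q1, q2, q4}

{q1, q2, q4}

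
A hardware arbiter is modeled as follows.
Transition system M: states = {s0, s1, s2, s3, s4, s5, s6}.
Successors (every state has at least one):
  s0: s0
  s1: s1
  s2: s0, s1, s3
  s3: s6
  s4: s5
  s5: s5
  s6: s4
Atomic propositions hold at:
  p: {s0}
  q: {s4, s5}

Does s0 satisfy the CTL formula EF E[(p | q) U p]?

Yes

Sat(p | q) = {s0, s4, s5}
E[(p | q) U p]: least fixpoint, start Z0 = Sat(p) = {s0}, add states in Sat(p | q) with some successor in Z. Already a fixed point.
Sat(E[(p | q) U p]) = {s0}
EF E[(p | q) U p]: least fixpoint, start Z0 = {s0}, add states with some successor in Z. Z1 = {s0, s2}; fixed.
Sat(EF E[(p | q) U p]) = {s0, s2}
s0 ∈ Sat(EF E[(p | q) U p]) = {s0, s2}, so the formula holds at s0.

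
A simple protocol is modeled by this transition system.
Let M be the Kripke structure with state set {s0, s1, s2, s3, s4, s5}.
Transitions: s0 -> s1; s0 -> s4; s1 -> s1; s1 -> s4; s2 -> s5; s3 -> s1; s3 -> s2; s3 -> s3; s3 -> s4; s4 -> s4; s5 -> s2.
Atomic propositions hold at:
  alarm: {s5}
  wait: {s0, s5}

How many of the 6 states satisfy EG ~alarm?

4

Sat(~alarm) = {s0, s1, s2, s3, s4}
EG ~alarm: greatest fixpoint, start Z0 = {s0, s1, s2, s3, s4}, keep only states in Sat with some successor in Z. Z1 = {s0, s1, s3, s4}; fixed.
Sat(EG ~alarm) = {s0, s1, s3, s4}
|Sat(EG ~alarm)| = |{s0, s1, s3, s4}| = 4.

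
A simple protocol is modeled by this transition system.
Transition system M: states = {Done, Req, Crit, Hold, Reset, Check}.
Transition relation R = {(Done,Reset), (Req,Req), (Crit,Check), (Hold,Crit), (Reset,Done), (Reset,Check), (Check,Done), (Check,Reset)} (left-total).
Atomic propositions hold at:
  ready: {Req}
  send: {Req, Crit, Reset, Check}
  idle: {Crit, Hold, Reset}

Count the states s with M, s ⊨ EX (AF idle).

AF idle: least fixpoint, start Z0 = {Crit, Hold, Reset}, add states with every successor in Z. Z1 = {Done, Crit, Hold, Reset}; Z2 = {Done, Crit, Hold, Reset, Check}; fixed.
Sat(AF idle) = {Done, Crit, Hold, Reset, Check}
Sat(EX (AF idle)) = {s : some successor in {Done, Crit, Hold, Reset, Check}} = {Done, Crit, Hold, Reset, Check}
|Sat(EX (AF idle))| = |{Done, Crit, Hold, Reset, Check}| = 5.

5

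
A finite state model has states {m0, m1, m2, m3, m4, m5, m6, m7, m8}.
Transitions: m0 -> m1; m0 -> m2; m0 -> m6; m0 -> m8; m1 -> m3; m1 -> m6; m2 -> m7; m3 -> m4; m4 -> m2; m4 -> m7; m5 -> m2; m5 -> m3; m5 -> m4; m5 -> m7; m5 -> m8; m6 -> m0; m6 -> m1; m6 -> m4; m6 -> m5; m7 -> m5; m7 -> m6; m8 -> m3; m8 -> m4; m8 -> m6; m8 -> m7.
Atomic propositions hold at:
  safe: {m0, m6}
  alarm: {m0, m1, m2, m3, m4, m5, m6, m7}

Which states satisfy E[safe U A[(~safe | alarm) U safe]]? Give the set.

Sat(~safe) = {m1, m2, m3, m4, m5, m7, m8}
Sat(~safe | alarm) = {m0, m1, m2, m3, m4, m5, m6, m7, m8}
A[(~safe | alarm) U safe]: least fixpoint, start Z0 = Sat(safe) = {m0, m6}, add states in Sat(~safe | alarm) with every successor in Z. Already a fixed point.
Sat(A[(~safe | alarm) U safe]) = {m0, m6}
E[safe U A[(~safe | alarm) U safe]]: least fixpoint, start Z0 = Sat(A[(~safe | alarm) U safe]) = {m0, m6}, add states in Sat(safe) with some successor in Z. Already a fixed point.
Sat(E[safe U A[(~safe | alarm) U safe]]) = {m0, m6}

{m0, m6}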